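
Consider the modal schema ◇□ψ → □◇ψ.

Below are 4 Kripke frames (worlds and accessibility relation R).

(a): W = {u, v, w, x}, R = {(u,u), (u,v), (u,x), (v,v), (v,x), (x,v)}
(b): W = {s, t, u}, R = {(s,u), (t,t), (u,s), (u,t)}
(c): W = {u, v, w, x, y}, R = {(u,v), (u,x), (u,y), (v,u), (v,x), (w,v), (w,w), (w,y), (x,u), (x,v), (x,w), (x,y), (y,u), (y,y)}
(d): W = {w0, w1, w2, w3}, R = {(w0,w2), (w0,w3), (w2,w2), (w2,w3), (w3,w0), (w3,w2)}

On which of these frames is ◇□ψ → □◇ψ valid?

Frame correspondent (Sahlqvist): ∀x ∀y ∀z (Rxy ∧ Rxz → ∃w (Ryw ∧ Rzw)) — i.e. convergence.
(a): condition met.
(b): fails — Rus and Rut but s and t have no common successor.
(c): fails — Rww and Rwv but w and v have no common successor.
(d): condition met.
Valid on: (a), (d).

(a), (d)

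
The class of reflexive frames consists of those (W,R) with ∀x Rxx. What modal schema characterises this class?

□s → s

A defining formula is □s → s (the T axiom).
Suppose □s→s is valid. At any x set V(s)={w : Rxw}. Then □s holds at x, so s holds at x, i.e. Rxx.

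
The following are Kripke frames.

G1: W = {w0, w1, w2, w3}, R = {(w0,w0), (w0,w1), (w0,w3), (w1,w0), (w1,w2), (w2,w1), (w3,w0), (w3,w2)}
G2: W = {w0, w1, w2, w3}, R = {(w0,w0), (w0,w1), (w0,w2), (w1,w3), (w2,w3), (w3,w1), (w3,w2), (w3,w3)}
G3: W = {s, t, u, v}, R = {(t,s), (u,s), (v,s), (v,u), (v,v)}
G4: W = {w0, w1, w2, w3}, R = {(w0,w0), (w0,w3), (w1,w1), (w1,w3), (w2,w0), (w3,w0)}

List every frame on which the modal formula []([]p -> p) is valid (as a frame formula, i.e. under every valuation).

This is the axiom for shift-reflexivity; its first-order frame correspondent is forall x forall y (Rxy -> Ryy).
G1: fails — Rw1w2 but not Rw2w2.
G2: fails — Rw3w1 but not Rw1w1.
G3: fails — Rus but not Rss.
G4: fails — Rw1w3 but not Rw3w3.

none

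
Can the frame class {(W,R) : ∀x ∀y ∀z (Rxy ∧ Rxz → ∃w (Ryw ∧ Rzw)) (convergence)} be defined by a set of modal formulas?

Definable; ◇□r → □◇r defines it

The condition is convergence. A defining modal formula is ◇□r → □◇r.
Suppose ◇□r→□◇r is valid. Take Rxy, Rxz and set V(r)={w : Ryw}. Then □r at y so ◇□r at x, so □◇r at x, so ◇r at z, giving w with Rzw and Ryw.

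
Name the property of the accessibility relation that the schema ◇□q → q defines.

symmetry

Replacing q by ¬q and contraposing gives the equivalent schema q → □◇q.
Suppose q→□◇q is valid. Take Rxy and set V(q)={x}. Then q at x, so □◇q at x, so ◇q at y, so some z with Ryz has q; z=x, i.e. Ryx.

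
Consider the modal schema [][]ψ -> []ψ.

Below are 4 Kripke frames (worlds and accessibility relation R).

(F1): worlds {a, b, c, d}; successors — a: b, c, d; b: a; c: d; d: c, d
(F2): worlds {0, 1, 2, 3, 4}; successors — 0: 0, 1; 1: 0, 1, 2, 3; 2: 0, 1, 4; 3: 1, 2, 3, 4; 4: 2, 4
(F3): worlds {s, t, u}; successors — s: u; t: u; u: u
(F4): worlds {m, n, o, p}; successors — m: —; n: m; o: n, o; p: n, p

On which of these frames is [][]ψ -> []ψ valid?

This is the axiom for density; its first-order frame correspondent is forall x forall y (Rxy -> exists z (Rxz & Rzy)).
(F1): fails — Rab but no z with Raz and Rzb.
(F2): condition met.
(F3): condition met.
(F4): fails — Rnm but no z with Rnz and Rzm.
Valid on: (F2), (F3).

(F2), (F3)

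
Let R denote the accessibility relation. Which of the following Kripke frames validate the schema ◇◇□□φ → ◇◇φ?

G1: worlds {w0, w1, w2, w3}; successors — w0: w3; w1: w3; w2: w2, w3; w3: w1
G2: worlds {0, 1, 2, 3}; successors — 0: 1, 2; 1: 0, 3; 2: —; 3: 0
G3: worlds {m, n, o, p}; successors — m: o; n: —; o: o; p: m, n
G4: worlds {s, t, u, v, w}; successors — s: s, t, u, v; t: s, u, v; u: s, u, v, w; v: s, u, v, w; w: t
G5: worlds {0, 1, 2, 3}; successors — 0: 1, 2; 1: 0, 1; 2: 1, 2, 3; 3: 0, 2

G1, G3, G4, G5

Frame correspondent (Sahlqvist): ∀x ∀y (xR²y → ∃w (yR²w ∧ xR²w)) — i.e. a generalized confluence (Geach) condition.
G1: holds.
G2: fails — 0R²3 but no w with 3R²w and 0R²w.
G3: holds.
G4: holds.
G5: holds.
Valid on: G1, G3, G4, G5.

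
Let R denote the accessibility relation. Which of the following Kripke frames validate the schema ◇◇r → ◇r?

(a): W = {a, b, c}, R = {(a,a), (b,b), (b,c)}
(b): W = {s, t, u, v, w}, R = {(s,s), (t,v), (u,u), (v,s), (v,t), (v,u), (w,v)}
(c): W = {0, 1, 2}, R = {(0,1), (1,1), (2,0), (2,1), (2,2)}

The schema corresponds to transitivity: ∀x ∀y ∀z (Rxy ∧ Ryz → Rxz).
(a): satisfies the condition.
(b): fails — Rtv and Rvt but not Rtt.
(c): satisfies the condition.
Valid on: (a), (c).

(a), (c)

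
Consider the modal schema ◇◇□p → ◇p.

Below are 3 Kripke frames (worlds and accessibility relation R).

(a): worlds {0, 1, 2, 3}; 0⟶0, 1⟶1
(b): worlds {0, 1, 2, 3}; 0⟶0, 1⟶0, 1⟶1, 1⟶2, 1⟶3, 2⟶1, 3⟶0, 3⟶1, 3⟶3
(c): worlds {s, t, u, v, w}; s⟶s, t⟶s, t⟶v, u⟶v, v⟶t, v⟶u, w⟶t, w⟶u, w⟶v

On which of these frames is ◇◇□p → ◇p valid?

This is the axiom for a generalized confluence (Geach) condition; its first-order frame correspondent is ∀x ∀y (xR²y → ∃w (yRw ∧ xRw)).
(a): ✓.
(b): fails — 2R²0 but no w with 0Rw and 2Rw.
(c): fails — vR²s but no w* with sRw* and vRw*.
Valid on: (a).

(a)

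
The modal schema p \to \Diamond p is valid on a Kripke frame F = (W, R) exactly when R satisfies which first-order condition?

Replacing p by ¬p and contraposing gives the equivalent schema □p → p.
Suppose □p→p is valid. At any x set V(p)={w : Rxw}. Then □p holds at x, so p holds at x, i.e. Rxx.

reflexivity: \forall x Rxx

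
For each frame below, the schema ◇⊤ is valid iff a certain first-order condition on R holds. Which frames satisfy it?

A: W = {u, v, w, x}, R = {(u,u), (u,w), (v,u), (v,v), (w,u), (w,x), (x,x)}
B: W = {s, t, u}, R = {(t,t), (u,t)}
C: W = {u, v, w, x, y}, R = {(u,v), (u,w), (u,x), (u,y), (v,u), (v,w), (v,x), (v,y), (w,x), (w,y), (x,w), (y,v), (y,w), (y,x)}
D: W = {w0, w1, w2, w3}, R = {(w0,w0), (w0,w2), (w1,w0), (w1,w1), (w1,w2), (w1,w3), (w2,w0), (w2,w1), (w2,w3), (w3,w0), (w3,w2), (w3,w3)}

This is the axiom for seriality; its first-order frame correspondent is ∀x ∃y Rxy.
A: holds.
B: fails — world s has no successor.
C: holds.
D: holds.

A, C, D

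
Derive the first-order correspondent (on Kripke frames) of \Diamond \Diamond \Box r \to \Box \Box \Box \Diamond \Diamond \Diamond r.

This is a Sahlqvist (Geach-type) schema ◇^2□^1r → □^3◇^3r.
Minimal-valuation argument: fix x; take any y with xR^2y and any z with xR^3z. Set V(r) to the set of worlds R-reachable from y in exactly 1 step. Then □^1r holds at y, so the antecedent holds at x; validity forces ◇^3r at z, giving a w with zR^3w and yR^1w.
First-order correspondent: \forall x \forall y \forall z ((x R^2 y \wedge x R^3 z) \to \exists w (yRw \wedge z R^3 w)).

\forall x \forall y \forall z ((x R^2 y \wedge x R^3 z) \to \exists w (yRw \wedge z R^3 w))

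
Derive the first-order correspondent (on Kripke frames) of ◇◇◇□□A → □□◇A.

This is a Sahlqvist (Geach-type) schema ◇^3□^2A → □^2◇^1A.
Minimal-valuation argument: fix x; take any y with xR^3y and any z with xR^2z. Set V(A) to the set of worlds R-reachable from y in exactly 2 steps. Then □^2A holds at y, so the antecedent holds at x; validity forces ◇^1A at z, giving a w with zR^1w and yR^2w.
First-order correspondent: ∀x ∀y ∀z ((xR³y ∧ xR²z) → ∃w (yR²w ∧ zRw)).

∀x ∀y ∀z ((xR³y ∧ xR²z) → ∃w (yR²w ∧ zRw))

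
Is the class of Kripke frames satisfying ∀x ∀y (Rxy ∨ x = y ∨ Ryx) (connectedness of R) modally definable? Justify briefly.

Modal frame validity is preserved under disjoint unions.
Take 3 disjoint single-world reflexive frames: each is trivially connected, but their disjoint union has 3 worlds with no edge between distinct components, so it is not connected.
Hence connectedness of R is not modally definable.

No — not modally definable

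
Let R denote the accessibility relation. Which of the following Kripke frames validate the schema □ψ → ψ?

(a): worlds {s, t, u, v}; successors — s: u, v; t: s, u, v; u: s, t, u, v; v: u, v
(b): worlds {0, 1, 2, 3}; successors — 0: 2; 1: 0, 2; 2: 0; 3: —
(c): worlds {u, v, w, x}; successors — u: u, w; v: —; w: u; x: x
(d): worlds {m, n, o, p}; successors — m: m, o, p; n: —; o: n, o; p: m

none

This is the axiom for reflexivity; its first-order frame correspondent is ∀x Rxx.
(a): fails — world s does not see itself.
(b): fails — world 0 does not see itself.
(c): fails — world v does not see itself.
(d): fails — world n does not see itself.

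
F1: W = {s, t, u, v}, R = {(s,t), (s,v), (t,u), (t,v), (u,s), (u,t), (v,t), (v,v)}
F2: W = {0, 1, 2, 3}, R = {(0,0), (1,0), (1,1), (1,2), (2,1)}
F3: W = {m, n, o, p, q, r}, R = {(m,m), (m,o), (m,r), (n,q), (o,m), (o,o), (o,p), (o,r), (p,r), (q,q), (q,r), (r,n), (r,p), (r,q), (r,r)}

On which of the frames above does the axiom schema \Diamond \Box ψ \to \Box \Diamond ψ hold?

The schema corresponds to convergence: \forall x \forall y \forall z (Rxy \wedge Rxz \to \exists w (Ryw \wedge Rzw)).
F1: holds.
F2: fails — R10 and R12 but 0 and 2 have no common successor.
F3: fails — Rrn and Rrp but n and p have no common successor.

F1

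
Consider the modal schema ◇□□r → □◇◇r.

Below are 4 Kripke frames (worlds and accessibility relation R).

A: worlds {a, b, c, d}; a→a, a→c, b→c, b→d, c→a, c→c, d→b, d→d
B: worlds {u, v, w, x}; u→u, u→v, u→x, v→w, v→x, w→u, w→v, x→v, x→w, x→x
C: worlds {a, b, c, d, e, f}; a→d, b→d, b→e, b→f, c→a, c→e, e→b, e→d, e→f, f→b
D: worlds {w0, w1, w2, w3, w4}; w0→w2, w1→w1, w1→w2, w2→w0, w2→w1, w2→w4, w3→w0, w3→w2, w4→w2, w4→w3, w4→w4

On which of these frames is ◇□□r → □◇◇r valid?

A, B, D

This is the axiom for a generalized confluence (Geach) condition; its first-order frame correspondent is ∀x ∀y ∀z ((xRy ∧ xRz) → ∃w (yR²w ∧ zR²w)).
A: ✓.
B: ✓.
C: fails — aRd, aRd but no w with dR²w and dR²w.
D: ✓.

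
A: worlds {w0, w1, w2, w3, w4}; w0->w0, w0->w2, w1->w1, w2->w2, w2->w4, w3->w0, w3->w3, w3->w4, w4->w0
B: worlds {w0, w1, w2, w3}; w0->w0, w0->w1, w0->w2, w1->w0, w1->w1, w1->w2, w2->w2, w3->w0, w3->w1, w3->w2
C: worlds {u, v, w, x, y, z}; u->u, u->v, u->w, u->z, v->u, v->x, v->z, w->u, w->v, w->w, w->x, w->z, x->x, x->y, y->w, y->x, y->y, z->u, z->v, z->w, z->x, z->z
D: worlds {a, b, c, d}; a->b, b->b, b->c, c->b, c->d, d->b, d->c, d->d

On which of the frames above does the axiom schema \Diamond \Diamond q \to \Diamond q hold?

The schema corresponds to a generalized confluence (Geach) condition: \forall x \forall y (x R^2 y \to \exists w (y = w \wedge xRw)).
A: fails — w0R²w4 but no w with w4=w and w0Rw.
B: condition met.
C: fails — uR²x but no t with x=t and uRt.
D: fails — aR²c but no w with c=w and aRw.
Valid on: B.

B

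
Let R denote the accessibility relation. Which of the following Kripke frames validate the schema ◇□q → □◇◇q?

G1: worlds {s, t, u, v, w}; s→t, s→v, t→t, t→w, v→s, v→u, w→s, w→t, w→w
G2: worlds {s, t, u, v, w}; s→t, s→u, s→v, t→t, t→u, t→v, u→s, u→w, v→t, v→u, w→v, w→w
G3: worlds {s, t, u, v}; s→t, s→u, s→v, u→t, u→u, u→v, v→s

G2

This is the axiom for a generalized confluence (Geach) condition; its first-order frame correspondent is ∀x ∀y ∀z ((xRy ∧ xRz) → ∃w (yRw ∧ zR²w)).
G1: fails — sRv, sRv but no w* with vRw* and vR²w*.
G2: satisfies the condition.
G3: fails — sRt, sRt but no w with tRw and tR²w.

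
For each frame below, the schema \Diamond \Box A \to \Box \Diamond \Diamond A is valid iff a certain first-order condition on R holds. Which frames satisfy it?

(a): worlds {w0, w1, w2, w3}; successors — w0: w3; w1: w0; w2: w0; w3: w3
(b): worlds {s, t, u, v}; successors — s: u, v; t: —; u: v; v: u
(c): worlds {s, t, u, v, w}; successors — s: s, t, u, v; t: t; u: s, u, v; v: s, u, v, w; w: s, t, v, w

(a)

Frame correspondent (Sahlqvist): \forall x \forall y \forall z ((xRy \wedge xRz) \to \exists w (yRw \wedge z R^2 w)) — i.e. a generalized confluence (Geach) condition.
(a): condition met.
(b): fails — sRu, sRu but no w with uRw and uR²w.
(c): fails — sRu, sRt but no w* with uRw* and tR²w*.
Valid on: (a).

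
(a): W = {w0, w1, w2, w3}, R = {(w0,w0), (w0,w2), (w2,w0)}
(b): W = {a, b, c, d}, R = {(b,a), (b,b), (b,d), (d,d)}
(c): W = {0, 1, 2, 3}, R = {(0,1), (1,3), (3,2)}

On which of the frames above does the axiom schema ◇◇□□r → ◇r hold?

(a)

The schema corresponds to a generalized confluence (Geach) condition: ∀x ∀y (xR²y → ∃w (yR²w ∧ xRw)).
(a): satisfies the condition.
(b): fails — bR²a but no w with aR²w and bRw.
(c): fails — 0R²3 but no w with 3R²w and 0Rw.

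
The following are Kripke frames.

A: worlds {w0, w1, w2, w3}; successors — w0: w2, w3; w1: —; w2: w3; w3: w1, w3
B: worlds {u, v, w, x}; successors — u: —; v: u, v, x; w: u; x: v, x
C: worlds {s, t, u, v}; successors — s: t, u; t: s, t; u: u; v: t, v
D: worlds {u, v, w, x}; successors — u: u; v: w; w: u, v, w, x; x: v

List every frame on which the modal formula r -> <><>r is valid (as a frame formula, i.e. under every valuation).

C

The schema corresponds to a generalized confluence (Geach) condition: forall x exists w (x = w & x R^2 w).
A: fails — at w0 but no w with w0=w and w0R²w.
B: fails — at u but no t with u=t and uR²t.
C: satisfies the condition.
D: fails — at x but no t with x=t and xR²t.
Valid on: C.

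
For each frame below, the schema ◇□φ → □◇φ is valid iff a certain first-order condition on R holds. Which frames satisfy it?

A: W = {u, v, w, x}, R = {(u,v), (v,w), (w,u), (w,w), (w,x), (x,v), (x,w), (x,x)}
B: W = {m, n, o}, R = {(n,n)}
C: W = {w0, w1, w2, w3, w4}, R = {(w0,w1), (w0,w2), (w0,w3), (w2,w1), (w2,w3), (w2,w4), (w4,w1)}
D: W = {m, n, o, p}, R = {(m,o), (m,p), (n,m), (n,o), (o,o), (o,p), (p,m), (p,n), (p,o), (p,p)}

B, D

Frame correspondent (Sahlqvist): ∀x ∀y ∀z (Rxy ∧ Rxz → ∃w (Ryw ∧ Rzw)) — i.e. convergence.
A: fails — Rww and Rwu but w and u have no common successor.
B: holds.
C: fails — Rw0w1 and Rw0w1 but w1 and w1 have no common successor.
D: holds.
Valid on: B, D.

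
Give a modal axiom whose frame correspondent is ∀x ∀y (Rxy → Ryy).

The condition is shift-reflexivity. The T□ schema □(□r → r) defines it.
Suppose □(□r→r) is valid. Take Rxy and set V(r)={w : Ryw}. Then at y, □r holds; since □(□r→r) at x, □r→r at y, so r at y, i.e. Ryy.

□(□r → r)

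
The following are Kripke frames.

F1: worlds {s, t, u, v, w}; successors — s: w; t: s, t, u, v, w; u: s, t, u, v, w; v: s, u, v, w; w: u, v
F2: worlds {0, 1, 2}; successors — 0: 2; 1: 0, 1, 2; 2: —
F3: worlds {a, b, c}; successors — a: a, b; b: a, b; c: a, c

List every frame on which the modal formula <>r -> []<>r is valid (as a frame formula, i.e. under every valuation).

none

Frame correspondent (Sahlqvist): forall x forall y forall z (Rxy & Rxz -> Ryz) — i.e. the Euclidean property.
F1: fails — Rsw and Rsw but not Rww.
F2: fails — R02 and R02 but not R22.
F3: fails — Rca and Rcc but not Rac.
Valid on no frame.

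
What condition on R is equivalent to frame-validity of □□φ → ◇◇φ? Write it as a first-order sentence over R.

∀x ∃w (xR²w ∧ xR²w)

This is a Sahlqvist (Geach-type) schema ◇^0□^2φ → □^0◇^2φ.
Minimal-valuation argument: fix x; take any y with xR^0y and any z with xR^0z. Set V(φ) to the set of worlds R-reachable from y in exactly 2 steps. Then □^2φ holds at y, so the antecedent holds at x; validity forces ◇^2φ at z, giving a w with zR^2w and yR^2w.
First-order correspondent: ∀x ∃w (xR²w ∧ xR²w).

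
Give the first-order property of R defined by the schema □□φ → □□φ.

∀x ∀z (xR²z → ∃w (xR²w ∧ z = w))

This is a Sahlqvist (Geach-type) schema ◇^0□^2φ → □^2◇^0φ.
Minimal-valuation argument: fix x; take any y with xR^0y and any z with xR^2z. Set V(φ) to the set of worlds R-reachable from y in exactly 2 steps. Then □^2φ holds at y, so the antecedent holds at x; validity forces ◇^0φ at z, giving a w with zR^0w and yR^2w.
First-order correspondent: ∀x ∀z (xR²z → ∃w (xR²w ∧ z = w)).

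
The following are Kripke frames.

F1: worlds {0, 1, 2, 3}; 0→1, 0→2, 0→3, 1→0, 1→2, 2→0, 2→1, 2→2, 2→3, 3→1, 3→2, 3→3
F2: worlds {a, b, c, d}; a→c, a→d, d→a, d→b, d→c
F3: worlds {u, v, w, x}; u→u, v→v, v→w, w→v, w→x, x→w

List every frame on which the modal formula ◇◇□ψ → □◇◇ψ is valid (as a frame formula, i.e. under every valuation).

This is the axiom for a generalized confluence (Geach) condition; its first-order frame correspondent is ∀x ∀y ∀z ((xR²y ∧ xRz) → ∃w (yRw ∧ zR²w)).
F1: holds.
F2: fails — aR²a, aRc but no w with aRw and cR²w.
F3: holds.
Valid on: F1, F3.

F1, F3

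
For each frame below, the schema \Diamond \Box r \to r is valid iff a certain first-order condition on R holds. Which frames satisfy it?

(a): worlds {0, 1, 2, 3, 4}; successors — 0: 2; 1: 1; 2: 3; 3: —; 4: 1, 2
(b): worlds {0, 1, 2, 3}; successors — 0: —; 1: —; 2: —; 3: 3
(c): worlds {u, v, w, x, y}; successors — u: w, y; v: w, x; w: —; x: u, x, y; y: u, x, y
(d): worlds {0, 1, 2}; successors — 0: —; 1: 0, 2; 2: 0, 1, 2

(b)

This is the axiom for symmetry; its first-order frame correspondent is \forall x \forall y (Rxy \to Ryx).
(a): fails — R02 but not R20.
(b): condition met.
(c): fails — Ruw but not Rwu.
(d): fails — R10 but not R01.
Valid on: (b).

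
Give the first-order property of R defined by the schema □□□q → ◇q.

∀x ∃w (xR³w ∧ xRw)

This is a Sahlqvist (Geach-type) schema ◇^0□^3q → □^0◇^1q.
First-order correspondent: ∀x ∃w (xR³w ∧ xRw).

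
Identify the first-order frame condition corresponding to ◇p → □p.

Suppose ◇p→□p is valid. Take Rxy, Rxz and set V(p)={y}. Then ◇p at x, so □p at x, so p at z, i.e. z=y.

partial functionality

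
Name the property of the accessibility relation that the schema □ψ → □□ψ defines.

Transitivity

This is the 4 axiom.
Its frame correspondent is transitivity — ∀x ∀y ∀z (Rxy ∧ Ryz → Rxz).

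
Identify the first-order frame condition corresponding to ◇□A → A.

symmetry

Equivalently (dual form): A → □◇A.
Suppose A→□◇A is valid. Take Rxy and set V(A)={x}. Then A at x, so □◇A at x, so ◇A at y, so some z with Ryz has A; z=x, i.e. Ryx.
The converse is a direct semantic check.
So the correspondent is symmetry.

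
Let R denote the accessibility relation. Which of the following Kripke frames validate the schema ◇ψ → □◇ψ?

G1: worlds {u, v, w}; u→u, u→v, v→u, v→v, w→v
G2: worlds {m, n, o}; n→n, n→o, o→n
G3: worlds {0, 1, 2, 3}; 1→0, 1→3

G1

This is the axiom for the Euclidean property; its first-order frame correspondent is ∀x ∀y ∀z (Rxy ∧ Rxz → Ryz).
G1: holds.
G2: fails — Rno and Rno but not Roo.
G3: fails — R10 and R10 but not R00.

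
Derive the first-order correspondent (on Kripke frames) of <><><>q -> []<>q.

forall x forall y forall z ((x R^3 y & xRz) -> exists w (y = w & zRw))

This is a Sahlqvist (Geach-type) schema ◇^3□^0q → □^1◇^1q.
Minimal-valuation argument: fix x; take any y with xR^3y and any z with xR^1z. Set V(q) to the set of worlds R-reachable from y in exactly 0 steps. Then □^0q holds at y, so the antecedent holds at x; validity forces ◇^1q at z, giving a w with zR^1w and yR^0w.
First-order correspondent: forall x forall y forall z ((x R^3 y & xRz) -> exists w (y = w & zRw)).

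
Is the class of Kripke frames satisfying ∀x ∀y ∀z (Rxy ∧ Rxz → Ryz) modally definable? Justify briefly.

Yes, by ◇p → □◇p

The condition is the Euclidean property. A defining modal formula is ◇p → □◇p.
Suppose ◇p→□◇p is valid. Take Rxy, Rxz and set V(p)={y}. Then ◇p at x, so □◇p at x, so ◇p at z, so some w with Rzw has p; w=y, i.e. Rzy. By symmetry of the argument, Ryz.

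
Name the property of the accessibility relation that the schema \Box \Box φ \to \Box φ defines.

Suppose □□φ→□φ is valid. Take Rxy and set V(φ)={w : xR²w}. Then □□φ at x, so □φ at x, so φ at y, i.e. ∃z(Rxz∧Rzy).

density: \forall x \forall y (Rxy \to \exists z (Rxz \wedge Rzy))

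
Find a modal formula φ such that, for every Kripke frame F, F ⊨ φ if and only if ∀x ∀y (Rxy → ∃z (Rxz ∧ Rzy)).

□□r → □r

This is density; the standard corresponding axiom is C4: □□r → □r.
Suppose □□r→□r is valid. Take Rxy and set V(r)={w : xR²w}. Then □□r at x, so □r at x, so r at y, i.e. ∃z(Rxz∧Rzy).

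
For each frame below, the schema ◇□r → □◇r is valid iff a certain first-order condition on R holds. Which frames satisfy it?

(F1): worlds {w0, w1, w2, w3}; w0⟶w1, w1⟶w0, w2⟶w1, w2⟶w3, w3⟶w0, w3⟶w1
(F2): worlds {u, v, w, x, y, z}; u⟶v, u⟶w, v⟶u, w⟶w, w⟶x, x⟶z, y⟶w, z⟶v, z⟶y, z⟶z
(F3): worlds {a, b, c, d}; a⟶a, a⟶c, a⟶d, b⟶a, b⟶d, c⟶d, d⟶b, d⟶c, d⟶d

The schema corresponds to convergence: ∀x ∀y ∀z (Rxy ∧ Rxz → ∃w (Ryw ∧ Rzw)).
(F1): fails — Rw3w1 and Rw3w0 but w1 and w0 have no common successor.
(F2): fails — Ruv and Ruw but v and w have no common successor.
(F3): holds.

(F3)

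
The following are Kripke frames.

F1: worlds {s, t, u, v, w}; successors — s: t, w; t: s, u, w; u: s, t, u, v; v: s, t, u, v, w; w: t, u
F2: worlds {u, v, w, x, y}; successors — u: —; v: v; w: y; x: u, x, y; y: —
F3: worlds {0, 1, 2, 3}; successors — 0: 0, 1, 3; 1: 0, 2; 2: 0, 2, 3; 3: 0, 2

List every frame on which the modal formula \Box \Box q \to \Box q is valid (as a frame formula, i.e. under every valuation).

The schema corresponds to density: \forall x \forall y (Rxy \to \exists z (Rxz \wedge Rzy)).
F1: satisfies the condition.
F2: fails — Rwy but no z with Rwz and Rzy.
F3: satisfies the condition.

F1, F3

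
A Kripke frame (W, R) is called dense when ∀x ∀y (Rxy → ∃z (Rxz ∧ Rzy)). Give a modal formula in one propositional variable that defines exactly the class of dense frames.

A defining formula is □□p → □p (the C4 axiom).
Suppose □□p→□p is valid. Take Rxy and set V(p)={w : xR²w}. Then □□p at x, so □p at x, so p at y, i.e. ∃z(Rxz∧Rzy).

□□p → □p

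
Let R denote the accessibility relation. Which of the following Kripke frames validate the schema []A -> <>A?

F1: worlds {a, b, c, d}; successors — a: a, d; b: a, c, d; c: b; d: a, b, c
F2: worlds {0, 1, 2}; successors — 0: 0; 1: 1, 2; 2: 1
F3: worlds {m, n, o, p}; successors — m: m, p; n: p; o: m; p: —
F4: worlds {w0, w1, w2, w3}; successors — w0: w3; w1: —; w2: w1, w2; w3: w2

F1, F2

The schema corresponds to seriality: forall x exists y Rxy.
F1: holds.
F2: holds.
F3: fails — world p has no successor.
F4: fails — world w1 has no successor.
Valid on: F1, F2.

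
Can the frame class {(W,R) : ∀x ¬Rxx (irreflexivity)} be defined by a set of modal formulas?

Modal frame validity is preserved under surjective bounded morphisms.
The 2-cycle (worlds a,b with a→b→a) is irreflexive, and the map sending every world to a single reflexive point • is a surjective bounded morphism (forth: every edge maps to (•,•); back: every world has a successor). So any modal formula valid on the 2-cycle is also valid on the reflexive point, which is not irreflexive.
So the class is not modally definable.

Not definable by any modal formula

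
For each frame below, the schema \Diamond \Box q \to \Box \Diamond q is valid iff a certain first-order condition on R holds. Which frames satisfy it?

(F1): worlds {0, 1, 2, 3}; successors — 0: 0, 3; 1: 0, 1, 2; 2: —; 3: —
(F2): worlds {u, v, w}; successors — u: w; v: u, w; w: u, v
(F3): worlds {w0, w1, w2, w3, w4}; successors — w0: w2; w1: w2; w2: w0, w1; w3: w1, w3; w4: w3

This is the axiom for convergence; its first-order frame correspondent is \forall x \forall y \forall z (Rxy \wedge Rxz \to \exists w (Ryw \wedge Rzw)).
(F1): fails — R00 and R03 but 0 and 3 have no common successor.
(F2): fails — Rvw and Rvu but w and u have no common successor.
(F3): fails — Rw3w1 and Rw3w3 but w1 and w3 have no common successor.
Valid on no frame.

none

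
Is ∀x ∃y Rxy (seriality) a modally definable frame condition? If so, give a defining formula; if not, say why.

Yes: it is seriality, defined by the D schema □p → ◇p.
Suppose □p→◇p is valid. At any x set V(p)=W. Then □p at x, so ◇p at x, so x has a successor.

Yes, by □p → ◇p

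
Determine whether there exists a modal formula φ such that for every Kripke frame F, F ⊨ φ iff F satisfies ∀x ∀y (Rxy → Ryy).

Definable; □(□q → q) defines it

The condition is shift-reflexivity. A defining modal formula is □(□q → q).
Suppose □(□q→q) is valid. Take Rxy and set V(q)={w : Ryw}. Then at y, □q holds; since □(□q→q) at x, □q→q at y, so q at y, i.e. Ryy.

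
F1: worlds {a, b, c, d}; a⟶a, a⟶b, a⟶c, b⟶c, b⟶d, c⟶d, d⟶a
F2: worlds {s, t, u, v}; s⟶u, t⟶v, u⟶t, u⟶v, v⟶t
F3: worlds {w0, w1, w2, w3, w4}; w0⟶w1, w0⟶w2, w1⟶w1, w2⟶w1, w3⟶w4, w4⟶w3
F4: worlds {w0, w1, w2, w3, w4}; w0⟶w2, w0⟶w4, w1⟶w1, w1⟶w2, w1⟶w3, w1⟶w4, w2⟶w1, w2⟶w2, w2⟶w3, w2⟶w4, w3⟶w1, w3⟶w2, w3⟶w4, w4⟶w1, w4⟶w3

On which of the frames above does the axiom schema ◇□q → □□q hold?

Frame correspondent (Sahlqvist): ∀x ∀y ∀z ((xRy ∧ xR²z) → ∃w (yRw ∧ z = w)) — i.e. a generalized confluence (Geach) condition.
F1: fails — aRa, aR²d but no w with aRw and d=w.
F2: fails — uRt, uR²t but no w with tRw and t=w.
F3: satisfies the condition.
F4: fails — w0Rw4, w0R²w2 but no w with w4Rw and w2=w.

F3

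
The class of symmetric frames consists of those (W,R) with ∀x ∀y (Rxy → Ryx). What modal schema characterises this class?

s → □◇s

The condition is symmetry. The B schema s → □◇s defines it.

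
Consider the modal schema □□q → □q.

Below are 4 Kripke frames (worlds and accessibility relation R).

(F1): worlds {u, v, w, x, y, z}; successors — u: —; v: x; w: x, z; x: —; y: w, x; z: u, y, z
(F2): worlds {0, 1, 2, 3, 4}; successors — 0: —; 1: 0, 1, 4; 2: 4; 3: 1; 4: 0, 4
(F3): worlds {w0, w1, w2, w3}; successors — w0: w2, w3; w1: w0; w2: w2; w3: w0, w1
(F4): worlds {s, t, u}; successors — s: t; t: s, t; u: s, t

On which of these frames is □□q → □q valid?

Frame correspondent (Sahlqvist): ∀x ∀y (Rxy → ∃z (Rxz ∧ Rzy)) — i.e. density.
(F1): fails — Rwx but no t with Rwt and Rtx.
(F2): ✓.
(F3): fails — Rw1w0 but no z with Rw1z and Rzw0.
(F4): ✓.

(F2), (F4)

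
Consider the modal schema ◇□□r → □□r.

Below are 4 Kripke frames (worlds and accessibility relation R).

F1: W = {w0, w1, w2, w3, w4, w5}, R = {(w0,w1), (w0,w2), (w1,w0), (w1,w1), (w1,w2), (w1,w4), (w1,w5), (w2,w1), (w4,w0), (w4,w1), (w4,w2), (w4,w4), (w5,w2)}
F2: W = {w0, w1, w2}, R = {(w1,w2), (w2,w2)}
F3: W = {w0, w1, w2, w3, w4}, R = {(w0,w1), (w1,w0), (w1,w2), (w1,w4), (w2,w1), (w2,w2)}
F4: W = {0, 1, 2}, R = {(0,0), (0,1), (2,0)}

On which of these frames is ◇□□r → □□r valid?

Frame correspondent (Sahlqvist): ∀x ∀y ∀z ((xRy ∧ xR²z) → ∃w (yR²w ∧ z = w)) — i.e. a generalized confluence (Geach) condition.
F1: fails — w1Rw5, w1R²w0 but no w with w5R²w and w0=w.
F2: satisfies the condition.
F3: fails — w0Rw1, w0R²w0 but no w with w1R²w and w0=w.
F4: fails — 0R1, 0R²0 but no w with 1R²w and 0=w.
Valid on: F2.

F2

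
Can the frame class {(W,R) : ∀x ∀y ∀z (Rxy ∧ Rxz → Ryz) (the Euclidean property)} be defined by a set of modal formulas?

The condition is the Euclidean property. A defining modal formula is ◇p → □◇p.

Yes — defined by ◇p → □◇p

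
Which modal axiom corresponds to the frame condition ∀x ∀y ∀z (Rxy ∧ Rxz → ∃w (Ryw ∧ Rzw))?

◇□r → □◇r

The condition is convergence. The .2 schema ◇□r → □◇r defines it.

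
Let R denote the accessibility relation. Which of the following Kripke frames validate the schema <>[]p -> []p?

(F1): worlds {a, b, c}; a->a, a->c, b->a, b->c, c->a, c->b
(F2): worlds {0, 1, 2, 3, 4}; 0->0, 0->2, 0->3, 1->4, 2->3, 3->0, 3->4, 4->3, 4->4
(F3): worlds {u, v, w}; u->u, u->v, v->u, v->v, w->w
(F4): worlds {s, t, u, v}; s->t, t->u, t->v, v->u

(F3)

This is the axiom for the Euclidean property; its first-order frame correspondent is forall x forall y forall z (Rxy & Rxz -> Ryz).
(F1): fails — Rac and Rac but not Rcc.
(F2): fails — R02 and R00 but not R20.
(F3): ✓.
(F4): fails — Rst and Rst but not Rtt.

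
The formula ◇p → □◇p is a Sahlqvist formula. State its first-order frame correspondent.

Suppose ◇p→□◇p is valid. Take Rxy, Rxz and set V(p)={y}. Then ◇p at x, so □◇p at x, so ◇p at z, so some w with Rzw has p; w=y, i.e. Rzy. By symmetry of the argument, Ryz.
Conversely, any frame satisfying ∀x ∀y ∀z (Rxy ∧ Rxz → Ryz) validates the schema.
So the correspondent is the Euclidean property.

the Euclidean property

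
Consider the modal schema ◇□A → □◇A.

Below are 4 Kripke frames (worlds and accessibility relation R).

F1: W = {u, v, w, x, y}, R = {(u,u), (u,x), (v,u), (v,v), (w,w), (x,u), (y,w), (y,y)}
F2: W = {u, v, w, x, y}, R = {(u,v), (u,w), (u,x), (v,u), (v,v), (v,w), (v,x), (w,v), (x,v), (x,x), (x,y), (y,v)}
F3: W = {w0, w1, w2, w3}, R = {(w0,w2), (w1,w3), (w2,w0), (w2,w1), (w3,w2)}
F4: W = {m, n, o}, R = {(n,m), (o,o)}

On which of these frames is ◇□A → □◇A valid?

This is the axiom for convergence; its first-order frame correspondent is ∀x ∀y ∀z (Rxy ∧ Rxz → ∃w (Ryw ∧ Rzw)).
F1: holds.
F2: holds.
F3: fails — Rw2w1 and Rw2w0 but w1 and w0 have no common successor.
F4: fails — Rnm and Rnm but m and m have no common successor.
Valid on: F1, F2.

F1, F2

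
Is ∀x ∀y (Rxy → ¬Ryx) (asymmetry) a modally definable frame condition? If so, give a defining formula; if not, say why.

If a class were modally definable it would be closed under surjective bounded morphisms (Goldblatt–Thomason).
The 4-cycle (worlds 0,1,2,3 with 0→1→2→3→0) is asymmetric. Mapping every world to a single reflexive point • is a surjective bounded morphism, and the reflexive point is not asymmetric (R•• but asymmetry requires ¬R••).
So no modal formula (or set of formulas) defines exactly the asymmetric frames.

Not modally definable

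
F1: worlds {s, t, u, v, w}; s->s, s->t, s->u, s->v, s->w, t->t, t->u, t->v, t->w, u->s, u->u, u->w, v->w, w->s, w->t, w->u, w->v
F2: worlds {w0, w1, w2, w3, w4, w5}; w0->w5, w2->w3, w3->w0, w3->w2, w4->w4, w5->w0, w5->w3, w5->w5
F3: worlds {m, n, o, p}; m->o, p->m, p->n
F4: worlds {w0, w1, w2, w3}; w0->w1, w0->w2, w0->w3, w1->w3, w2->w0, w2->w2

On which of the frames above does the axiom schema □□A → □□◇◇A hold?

F1, F2

This is the axiom for a generalized confluence (Geach) condition; its first-order frame correspondent is ∀x ∀z (xR²z → ∃w (xR²w ∧ zR²w)).
F1: condition met.
F2: condition met.
F3: fails — pR²o but no w with pR²w and oR²w.
F4: fails — w0R²w3 but no w with w0R²w and w3R²w.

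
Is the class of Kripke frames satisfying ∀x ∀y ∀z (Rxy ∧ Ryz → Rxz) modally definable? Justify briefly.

The condition is transitivity. A defining modal formula is □q → □□q.
Suppose □q→□□q is valid. Take Rxy, Ryz and set V(q)={w : Rxw}. Then □q at x, so □□q at x, so □q at y, so q at z, i.e. Rxz.

Yes — defined by □q → □□q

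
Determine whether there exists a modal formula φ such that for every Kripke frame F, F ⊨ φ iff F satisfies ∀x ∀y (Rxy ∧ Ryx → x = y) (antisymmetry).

Not definable by any modal formula

If a class were modally definable it would be closed under surjective bounded morphisms (Goldblatt–Thomason).
The 4-cycle (worlds w0,w1,w2,w3 with w0→w1→w2→w3→w0) is antisymmetric. Sending even-indexed worlds to • and odd-indexed worlds to ∘ is a surjective bounded morphism onto the two-world frame with •↔∘, which is not antisymmetric.
So no modal formula (or set of formulas) defines exactly the antisymmetric frames.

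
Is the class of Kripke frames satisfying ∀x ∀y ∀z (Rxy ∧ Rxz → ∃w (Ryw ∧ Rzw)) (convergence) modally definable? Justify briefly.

Yes: it is convergence, defined by the .2 schema ◇□q → □◇q.
Suppose ◇□q→□◇q is valid. Take Rxy, Rxz and set V(q)={w : Ryw}. Then □q at y so ◇□q at x, so □◇q at x, so ◇q at z, giving w with Rzw and Ryw.

Yes, by ◇□q → □◇q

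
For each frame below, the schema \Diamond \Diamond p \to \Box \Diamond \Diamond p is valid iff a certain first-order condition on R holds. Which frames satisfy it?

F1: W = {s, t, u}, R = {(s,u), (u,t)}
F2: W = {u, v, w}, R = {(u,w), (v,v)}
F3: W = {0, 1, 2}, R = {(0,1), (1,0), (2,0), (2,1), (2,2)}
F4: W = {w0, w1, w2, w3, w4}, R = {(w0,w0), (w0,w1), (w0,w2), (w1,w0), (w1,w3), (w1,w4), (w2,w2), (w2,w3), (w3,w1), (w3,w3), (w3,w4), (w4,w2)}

F2

This is the axiom for a generalized confluence (Geach) condition; its first-order frame correspondent is \forall x \forall y \forall z ((x R^2 y \wedge xRz) \to \exists w (y = w \wedge z R^2 w)).
F1: fails — sR²t, sRu but no w with t=w and uR²w.
F2: condition met.
F3: fails — 0R²0, 0R1 but no w with 0=w and 1R²w.
F4: fails — w0R²w0, w0Rw2 but no w with w0=w and w2R²w.
Valid on: F2.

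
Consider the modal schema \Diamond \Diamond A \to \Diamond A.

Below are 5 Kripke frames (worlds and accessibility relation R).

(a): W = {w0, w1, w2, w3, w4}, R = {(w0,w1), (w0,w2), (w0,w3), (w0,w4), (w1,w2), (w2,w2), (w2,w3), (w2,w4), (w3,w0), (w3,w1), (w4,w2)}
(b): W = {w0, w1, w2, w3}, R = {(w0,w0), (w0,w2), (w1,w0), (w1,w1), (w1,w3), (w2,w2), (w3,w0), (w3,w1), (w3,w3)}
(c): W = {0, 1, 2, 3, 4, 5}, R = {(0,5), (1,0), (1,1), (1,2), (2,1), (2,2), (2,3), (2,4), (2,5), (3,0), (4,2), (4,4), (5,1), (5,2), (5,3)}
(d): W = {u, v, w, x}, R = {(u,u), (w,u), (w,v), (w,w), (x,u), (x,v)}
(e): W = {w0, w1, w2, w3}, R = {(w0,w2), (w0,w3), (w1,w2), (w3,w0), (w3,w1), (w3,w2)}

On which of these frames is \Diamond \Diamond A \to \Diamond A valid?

This is the axiom for transitivity; its first-order frame correspondent is \forall x \forall y \forall z (Rxy \wedge Ryz \to Rxz).
(a): fails — Rw1w2 and Rw2w4 but not Rw1w4.
(b): fails — Rw1w0 and Rw0w2 but not Rw1w2.
(c): fails — R10 and R05 but not R15.
(d): ✓.
(e): fails — Rw3w0 and Rw0w3 but not Rw3w3.
Valid on: (d).

(d)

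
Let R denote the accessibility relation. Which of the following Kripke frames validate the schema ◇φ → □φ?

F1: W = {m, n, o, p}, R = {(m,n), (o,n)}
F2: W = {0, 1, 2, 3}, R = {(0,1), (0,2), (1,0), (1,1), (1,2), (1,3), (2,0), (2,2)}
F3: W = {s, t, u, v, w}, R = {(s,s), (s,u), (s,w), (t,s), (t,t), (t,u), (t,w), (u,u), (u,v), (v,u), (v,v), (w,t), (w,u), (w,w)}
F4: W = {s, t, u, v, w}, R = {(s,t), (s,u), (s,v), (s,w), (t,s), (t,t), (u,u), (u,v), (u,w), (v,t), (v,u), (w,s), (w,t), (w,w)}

This is the axiom for partial functionality; its first-order frame correspondent is ∀x ∀y ∀z (Rxy ∧ Rxz → y = z).
F1: condition met.
F2: fails — 0 sees both 1 and 2.
F3: fails — s sees both s and u.
F4: fails — s sees both t and u.
Valid on: F1.

F1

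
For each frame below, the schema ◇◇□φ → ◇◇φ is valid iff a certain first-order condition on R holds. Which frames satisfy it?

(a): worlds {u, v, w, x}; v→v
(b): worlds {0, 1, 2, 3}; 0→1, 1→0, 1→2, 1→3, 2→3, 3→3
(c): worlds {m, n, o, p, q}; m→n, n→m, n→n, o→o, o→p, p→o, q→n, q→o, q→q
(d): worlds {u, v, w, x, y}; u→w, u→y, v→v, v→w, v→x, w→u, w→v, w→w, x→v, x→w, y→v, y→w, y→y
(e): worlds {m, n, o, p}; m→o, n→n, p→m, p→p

This is the axiom for a generalized confluence (Geach) condition; its first-order frame correspondent is ∀x ∀y (xR²y → ∃w (yRw ∧ xR²w)).
(a): holds.
(b): fails — 0R²0 but no w with 0Rw and 0R²w.
(c): holds.
(d): holds.
(e): fails — pR²o but no w with oRw and pR²w.
Valid on: (a), (c), (d).

(a), (c), (d)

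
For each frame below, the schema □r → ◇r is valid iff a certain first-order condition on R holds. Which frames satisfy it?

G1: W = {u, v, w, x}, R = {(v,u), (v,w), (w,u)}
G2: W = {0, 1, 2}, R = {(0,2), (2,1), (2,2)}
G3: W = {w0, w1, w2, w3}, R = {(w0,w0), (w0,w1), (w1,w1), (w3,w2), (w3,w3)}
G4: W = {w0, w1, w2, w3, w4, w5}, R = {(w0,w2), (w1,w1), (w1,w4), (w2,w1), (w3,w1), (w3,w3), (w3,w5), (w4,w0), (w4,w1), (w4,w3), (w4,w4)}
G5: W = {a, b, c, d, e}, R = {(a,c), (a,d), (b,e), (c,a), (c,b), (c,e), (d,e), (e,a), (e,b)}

Frame correspondent (Sahlqvist): ∀x ∃y Rxy — i.e. seriality.
G1: fails — world u has no successor.
G2: fails — world 1 has no successor.
G3: fails — world w2 has no successor.
G4: fails — world w5 has no successor.
G5: ✓.

G5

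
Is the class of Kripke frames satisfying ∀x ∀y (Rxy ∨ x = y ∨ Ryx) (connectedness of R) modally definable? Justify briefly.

Not definable by any modal formula

Any modally definable frame class is closed under disjoint unions.
Take 4 disjoint single-world reflexive frames: each is trivially connected, but their disjoint union has 4 worlds with no edge between distinct components, so it is not connected.
So no modal formula (or set of formulas) defines exactly the connected frames.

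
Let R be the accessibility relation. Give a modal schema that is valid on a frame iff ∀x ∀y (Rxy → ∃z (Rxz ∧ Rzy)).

□□r → □r

This is density; the standard corresponding axiom is C4: □□r → □r.
Suppose □□r→□r is valid. Take Rxy and set V(r)={w : xR²w}. Then □□r at x, so □r at x, so r at y, i.e. ∃z(Rxz∧Rzy).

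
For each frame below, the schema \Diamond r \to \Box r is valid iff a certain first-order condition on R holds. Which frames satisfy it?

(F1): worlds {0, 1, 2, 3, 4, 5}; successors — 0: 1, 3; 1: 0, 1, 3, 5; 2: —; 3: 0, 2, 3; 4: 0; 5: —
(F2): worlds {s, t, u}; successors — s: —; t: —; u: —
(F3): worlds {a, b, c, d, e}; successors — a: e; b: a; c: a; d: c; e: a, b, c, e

Frame correspondent (Sahlqvist): \forall x \forall y \forall z (Rxy \wedge Rxz \to y = z) — i.e. partial functionality.
(F1): fails — 0 sees both 1 and 3.
(F2): condition met.
(F3): fails — e sees both a and b.
Valid on: (F2).

(F2)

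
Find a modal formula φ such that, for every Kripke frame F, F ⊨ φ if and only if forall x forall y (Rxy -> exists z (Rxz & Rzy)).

The condition is density. The C4 schema □□s → □s defines it.

□□s → □s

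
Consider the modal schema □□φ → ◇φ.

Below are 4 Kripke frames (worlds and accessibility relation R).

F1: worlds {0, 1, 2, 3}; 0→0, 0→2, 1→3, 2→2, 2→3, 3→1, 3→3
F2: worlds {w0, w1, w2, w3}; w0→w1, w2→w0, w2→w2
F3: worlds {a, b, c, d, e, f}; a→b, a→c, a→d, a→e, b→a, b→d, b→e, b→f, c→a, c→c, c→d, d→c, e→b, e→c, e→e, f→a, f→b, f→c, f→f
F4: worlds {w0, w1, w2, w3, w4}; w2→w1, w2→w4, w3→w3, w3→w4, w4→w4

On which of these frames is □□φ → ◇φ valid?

Frame correspondent (Sahlqvist): ∀x ∃w (xR²w ∧ xRw) — i.e. a generalized confluence (Geach) condition.
F1: condition met.
F2: fails — at w0 but no w with w0R²w and w0Rw.
F3: condition met.
F4: fails — at w0 but no w with w0R²w and w0Rw.
Valid on: F1, F3.

F1, F3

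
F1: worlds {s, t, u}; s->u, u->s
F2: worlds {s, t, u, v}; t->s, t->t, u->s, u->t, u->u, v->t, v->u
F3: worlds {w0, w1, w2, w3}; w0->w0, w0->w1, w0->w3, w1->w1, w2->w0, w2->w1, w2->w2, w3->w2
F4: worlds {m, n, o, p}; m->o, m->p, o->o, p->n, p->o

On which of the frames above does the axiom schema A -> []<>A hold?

The schema corresponds to symmetry: forall x forall y (Rxy -> Ryx).
F1: condition met.
F2: fails — Rut but not Rtu.
F3: fails — Rw3w2 but not Rw2w3.
F4: fails — Rpn but not Rnp.
Valid on: F1.

F1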